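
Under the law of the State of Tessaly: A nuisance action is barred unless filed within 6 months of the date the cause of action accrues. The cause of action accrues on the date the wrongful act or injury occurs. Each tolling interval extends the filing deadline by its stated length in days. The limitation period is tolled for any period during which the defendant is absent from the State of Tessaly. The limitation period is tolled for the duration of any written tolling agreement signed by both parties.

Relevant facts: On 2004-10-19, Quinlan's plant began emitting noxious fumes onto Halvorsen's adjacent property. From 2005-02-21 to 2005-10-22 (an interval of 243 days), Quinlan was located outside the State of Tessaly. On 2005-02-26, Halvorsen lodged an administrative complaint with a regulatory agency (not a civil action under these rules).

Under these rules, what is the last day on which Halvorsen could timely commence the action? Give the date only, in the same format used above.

2005-12-18

The cause of action accrued on 2004-10-19, the date of the act.
6 months from 2004-10-19 is 2005-04-19.
The defendant's absence from the jurisdiction from 2005-02-21 to 2005-10-22 tolled the period for 243 days, extending the deadline to 2005-12-18.
Nothing else in the chronology tolls or restarts the period.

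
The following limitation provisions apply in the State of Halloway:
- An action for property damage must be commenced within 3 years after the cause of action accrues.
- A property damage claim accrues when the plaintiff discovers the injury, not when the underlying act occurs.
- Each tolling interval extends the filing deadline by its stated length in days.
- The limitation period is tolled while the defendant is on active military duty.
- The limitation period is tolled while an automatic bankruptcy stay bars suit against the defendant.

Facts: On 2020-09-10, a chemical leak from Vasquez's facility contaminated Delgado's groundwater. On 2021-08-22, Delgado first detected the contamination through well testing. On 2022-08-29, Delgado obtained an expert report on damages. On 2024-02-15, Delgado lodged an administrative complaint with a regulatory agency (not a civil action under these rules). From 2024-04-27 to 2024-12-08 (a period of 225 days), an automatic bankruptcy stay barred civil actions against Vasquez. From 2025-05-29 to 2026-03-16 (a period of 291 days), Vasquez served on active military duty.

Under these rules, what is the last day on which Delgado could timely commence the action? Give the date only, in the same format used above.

Accrual is tied to discovery, so the period began on 2021-08-22 rather than on 2020-09-10 when the act occurred.
3 years from 2021-08-22 is 2024-08-22.
The automatic bankruptcy stay from 2024-04-27 to 2024-12-08 tolled the period for 225 days, extending the deadline to 2025-04-04.
The defendant's active military service from 2025-05-29 to 2026-03-16 began after the period had already run on 2025-04-04, so it has no tolling effect.
None of the other events listed affects the running of the period under the stated rules.

2025-04-04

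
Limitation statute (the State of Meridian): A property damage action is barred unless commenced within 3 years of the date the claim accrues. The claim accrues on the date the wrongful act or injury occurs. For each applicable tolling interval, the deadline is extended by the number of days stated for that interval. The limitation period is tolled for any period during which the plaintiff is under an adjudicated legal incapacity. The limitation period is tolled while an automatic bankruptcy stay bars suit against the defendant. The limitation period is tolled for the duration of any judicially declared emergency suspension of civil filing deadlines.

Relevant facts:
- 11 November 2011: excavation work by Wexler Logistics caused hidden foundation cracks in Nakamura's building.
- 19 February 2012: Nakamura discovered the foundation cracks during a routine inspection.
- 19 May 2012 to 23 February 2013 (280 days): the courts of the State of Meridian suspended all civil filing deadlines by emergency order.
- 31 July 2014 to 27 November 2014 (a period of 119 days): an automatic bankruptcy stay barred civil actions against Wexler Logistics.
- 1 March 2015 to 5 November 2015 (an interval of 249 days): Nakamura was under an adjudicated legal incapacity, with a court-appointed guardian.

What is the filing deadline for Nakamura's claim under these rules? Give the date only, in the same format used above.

20 August 2016

The claim accrued on 11 November 2011, when the wrongful act occurred; under the stated occurrence rule the 19 February 2012 discovery does not delay accrual.
The untolled deadline — 3 years after 11 November 2011 — is 11 November 2014.
The emergency suspension of filing deadlines from 19 May 2012 to 23 February 2013 tolled the period for 280 days, extending the deadline to 18 August 2015.
The period was tolled for 119 days by the automatic bankruptcy stay (31 July 2014 to 27 November 2014), pushing the deadline to 15 December 2015.
Because the plaintiff's legal incapacity ran from 1 March 2015 to 5 November 2015, the deadline is extended by 249 days to 20 August 2016.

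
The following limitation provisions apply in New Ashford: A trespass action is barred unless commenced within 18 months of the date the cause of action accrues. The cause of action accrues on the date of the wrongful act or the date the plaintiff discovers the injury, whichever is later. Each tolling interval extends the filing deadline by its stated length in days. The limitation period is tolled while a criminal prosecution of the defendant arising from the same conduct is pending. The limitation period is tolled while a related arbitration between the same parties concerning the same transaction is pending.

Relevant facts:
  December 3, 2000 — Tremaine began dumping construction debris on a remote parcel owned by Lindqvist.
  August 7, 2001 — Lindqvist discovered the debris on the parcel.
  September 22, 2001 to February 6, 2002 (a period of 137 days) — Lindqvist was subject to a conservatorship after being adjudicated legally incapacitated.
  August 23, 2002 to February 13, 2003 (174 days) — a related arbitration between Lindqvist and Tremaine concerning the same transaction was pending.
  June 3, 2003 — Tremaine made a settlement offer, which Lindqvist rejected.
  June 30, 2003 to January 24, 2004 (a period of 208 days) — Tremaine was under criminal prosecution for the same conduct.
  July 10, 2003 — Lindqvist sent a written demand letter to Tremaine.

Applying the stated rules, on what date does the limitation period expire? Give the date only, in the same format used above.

The claim accrued on August 7, 2001 — the later of the December 3, 2000 act and the August 7, 2001 discovery.
The untolled deadline — 18 months after August 7, 2001 — is February 7, 2003.
The pending related arbitration from August 23, 2002 to February 13, 2003 tolled the period for 174 days, extending the deadline to July 31, 2003.
The pending criminal prosecution from June 30, 2003 to January 24, 2004 tolled the period for 208 days, extending the deadline to February 24, 2004.
The plaintiff's legal incapacity from September 22, 2001 to February 6, 2002 does not toll the period, because no stated rule makes the plaintiff's incapacity a tolling event.
The other events in the timeline have no effect on the limitation period under the stated rules.

February 24, 2004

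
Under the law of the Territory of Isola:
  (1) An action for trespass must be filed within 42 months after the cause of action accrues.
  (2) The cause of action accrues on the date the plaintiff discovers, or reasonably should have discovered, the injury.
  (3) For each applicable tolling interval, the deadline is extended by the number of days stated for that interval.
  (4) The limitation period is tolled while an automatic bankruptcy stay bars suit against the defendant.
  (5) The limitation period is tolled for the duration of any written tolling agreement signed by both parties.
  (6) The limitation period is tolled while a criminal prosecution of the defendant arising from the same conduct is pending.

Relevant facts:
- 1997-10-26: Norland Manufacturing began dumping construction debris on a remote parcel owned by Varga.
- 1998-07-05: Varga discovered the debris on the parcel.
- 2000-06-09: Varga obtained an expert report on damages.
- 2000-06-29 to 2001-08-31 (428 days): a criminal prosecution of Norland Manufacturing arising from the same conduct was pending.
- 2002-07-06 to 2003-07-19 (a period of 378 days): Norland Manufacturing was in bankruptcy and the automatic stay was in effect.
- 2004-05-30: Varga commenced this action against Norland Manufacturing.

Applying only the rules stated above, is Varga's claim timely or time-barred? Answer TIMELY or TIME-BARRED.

Under the discovery rule, the claim accrued on 1998-07-05, when Varga discovered the injury — not on the 1997-10-26 date of the underlying act.
Adding the 42 months base period to 1998-07-05 gives a deadline of 2002-01-05, before any tolling.
Because the pending criminal prosecution ran from 2000-06-29 to 2001-08-31, the deadline is extended by 428 days to 2003-03-09.
Because the automatic bankruptcy stay ran from 2002-07-06 to 2003-07-19, the deadline is extended by 378 days to 2004-03-21.
The other events in the timeline have no effect on the limitation period under the stated rules.
Filing on 2004-05-30 missed the 2004-03-21 deadline — the action is time-barred.

TIME-BARRED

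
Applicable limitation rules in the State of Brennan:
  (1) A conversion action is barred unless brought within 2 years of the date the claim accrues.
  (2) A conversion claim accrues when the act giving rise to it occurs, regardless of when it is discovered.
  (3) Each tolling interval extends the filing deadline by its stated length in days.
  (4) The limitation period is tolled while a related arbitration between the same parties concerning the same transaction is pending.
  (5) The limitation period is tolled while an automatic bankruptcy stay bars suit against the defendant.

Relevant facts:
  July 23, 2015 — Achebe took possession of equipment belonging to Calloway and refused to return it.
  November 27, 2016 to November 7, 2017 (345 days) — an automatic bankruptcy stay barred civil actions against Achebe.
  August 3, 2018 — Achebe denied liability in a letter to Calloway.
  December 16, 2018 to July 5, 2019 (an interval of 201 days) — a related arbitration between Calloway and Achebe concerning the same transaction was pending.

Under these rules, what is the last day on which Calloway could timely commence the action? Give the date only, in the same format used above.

July 3, 2018

The claim accrued on July 23, 2015, the date of the act.
2 years from July 23, 2015 is July 23, 2017.
Because the automatic bankruptcy stay ran from November 27, 2016 to November 7, 2017, the deadline is extended by 345 days to July 3, 2018.
The pending related arbitration from December 16, 2018 to July 5, 2019 began after the period had already run on July 3, 2018, so it has no tolling effect.
Nothing else in the chronology tolls or restarts the period.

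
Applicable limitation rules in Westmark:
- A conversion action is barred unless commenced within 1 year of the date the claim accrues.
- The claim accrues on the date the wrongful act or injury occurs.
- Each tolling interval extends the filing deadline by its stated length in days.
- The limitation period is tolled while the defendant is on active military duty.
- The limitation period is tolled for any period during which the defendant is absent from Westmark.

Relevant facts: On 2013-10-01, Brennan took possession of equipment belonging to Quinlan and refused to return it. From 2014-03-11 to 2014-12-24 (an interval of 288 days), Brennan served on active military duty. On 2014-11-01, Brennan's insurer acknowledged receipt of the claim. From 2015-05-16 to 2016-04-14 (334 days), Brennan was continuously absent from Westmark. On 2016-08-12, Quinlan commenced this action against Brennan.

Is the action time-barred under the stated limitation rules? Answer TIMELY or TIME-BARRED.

The claim accrued on 2013-10-01, when the wrongful act occurred.
1 year from 2013-10-01 is 2014-10-01.
The period was tolled for 288 days by the defendant's active military service (2014-03-11 to 2014-12-24), pushing the deadline to 2015-07-16.
The period was tolled for 334 days by the defendant's absence from the jurisdiction (2015-05-16 to 2016-04-14), pushing the deadline to 2016-06-14.
Nothing else in the chronology tolls or restarts the period.
Filing on 2016-08-12 missed the 2016-06-14 deadline — the action is time-barred.

TIME-BARRED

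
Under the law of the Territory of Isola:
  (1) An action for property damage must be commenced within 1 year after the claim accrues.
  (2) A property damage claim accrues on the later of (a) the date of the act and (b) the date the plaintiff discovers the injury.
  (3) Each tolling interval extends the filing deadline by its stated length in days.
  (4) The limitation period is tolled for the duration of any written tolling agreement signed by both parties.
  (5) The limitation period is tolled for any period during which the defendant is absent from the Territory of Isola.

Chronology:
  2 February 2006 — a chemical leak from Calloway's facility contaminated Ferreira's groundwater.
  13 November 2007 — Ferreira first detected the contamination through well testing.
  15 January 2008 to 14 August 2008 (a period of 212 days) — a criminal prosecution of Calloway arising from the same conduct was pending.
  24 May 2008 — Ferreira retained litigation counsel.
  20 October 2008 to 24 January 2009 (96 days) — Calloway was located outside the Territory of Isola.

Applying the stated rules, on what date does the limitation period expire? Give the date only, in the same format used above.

17 February 2009

Taking the later of the act (2 February 2006) and discovery (13 November 2007), the claim accrued on 13 November 2007.
Adding the 1 year base period to 13 November 2007 gives a deadline of 13 November 2008, before any tolling.
The period was tolled for 96 days by the defendant's absence from the jurisdiction (20 October 2008 to 24 January 2009), pushing the deadline to 17 February 2009.
The pending criminal prosecution from 15 January 2008 to 14 August 2008 does not toll the period, because no stated rule makes a criminal prosecution a tolling event.
The other events in the timeline have no effect on the limitation period under the stated rules.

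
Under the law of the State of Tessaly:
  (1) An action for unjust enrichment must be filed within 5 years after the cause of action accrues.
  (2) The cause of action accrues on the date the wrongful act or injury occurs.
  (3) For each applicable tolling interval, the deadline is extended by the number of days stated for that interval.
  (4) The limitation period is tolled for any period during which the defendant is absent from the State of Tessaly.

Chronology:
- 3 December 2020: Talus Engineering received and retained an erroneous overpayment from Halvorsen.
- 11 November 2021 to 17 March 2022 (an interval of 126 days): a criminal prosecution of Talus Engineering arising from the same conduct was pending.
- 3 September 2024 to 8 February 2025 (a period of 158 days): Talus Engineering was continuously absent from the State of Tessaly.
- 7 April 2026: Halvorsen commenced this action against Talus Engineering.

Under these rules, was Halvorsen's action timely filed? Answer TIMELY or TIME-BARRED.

The cause of action accrued on 3 December 2020, the date of the act.
Adding the 5 years base period to 3 December 2020 gives a deadline of 3 December 2025, before any tolling.
The defendant's absence from the jurisdiction from 3 September 2024 to 8 February 2025 tolled the period for 158 days, extending the deadline to 10 May 2026.
The pending criminal prosecution from 11 November 2021 to 17 March 2022 does not toll the period, because no stated rule makes a criminal prosecution a tolling event.
Filing on 7 April 2026 beat the 10 May 2026 deadline — the action is timely.

TIMELY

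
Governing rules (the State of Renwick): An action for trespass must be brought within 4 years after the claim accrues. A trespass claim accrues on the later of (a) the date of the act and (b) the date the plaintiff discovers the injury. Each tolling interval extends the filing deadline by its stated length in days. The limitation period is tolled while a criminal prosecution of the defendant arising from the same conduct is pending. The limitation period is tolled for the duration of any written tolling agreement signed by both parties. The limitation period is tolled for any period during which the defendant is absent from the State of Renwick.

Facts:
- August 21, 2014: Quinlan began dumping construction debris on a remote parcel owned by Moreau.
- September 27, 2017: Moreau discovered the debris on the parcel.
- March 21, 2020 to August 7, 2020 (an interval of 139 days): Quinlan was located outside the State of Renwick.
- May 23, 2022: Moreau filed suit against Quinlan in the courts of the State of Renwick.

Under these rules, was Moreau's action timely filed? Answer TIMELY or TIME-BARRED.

TIME-BARRED

The claim accrued on September 27, 2017 — the later of the August 21, 2014 act and the September 27, 2017 discovery.
The untolled deadline — 4 years after September 27, 2017 — is September 27, 2021.
Because the defendant's absence from the jurisdiction ran from March 21, 2020 to August 7, 2020, the deadline is extended by 139 days to February 13, 2022.
Moreau filed on May 23, 2022, after the February 13, 2022 deadline, so the action is time-barred.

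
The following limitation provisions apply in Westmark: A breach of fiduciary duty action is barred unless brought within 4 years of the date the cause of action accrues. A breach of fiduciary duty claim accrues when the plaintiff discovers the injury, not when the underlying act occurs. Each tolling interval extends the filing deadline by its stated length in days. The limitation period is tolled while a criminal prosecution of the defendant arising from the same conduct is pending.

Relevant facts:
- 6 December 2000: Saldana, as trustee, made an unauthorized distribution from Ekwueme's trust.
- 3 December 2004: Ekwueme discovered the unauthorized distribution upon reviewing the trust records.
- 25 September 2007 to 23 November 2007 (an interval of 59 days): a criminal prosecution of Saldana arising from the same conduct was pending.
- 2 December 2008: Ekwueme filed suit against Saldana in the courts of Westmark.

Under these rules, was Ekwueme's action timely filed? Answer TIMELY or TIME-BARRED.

Accrual is tied to discovery, so the period began on 3 December 2004 rather than on 6 December 2000 when the act occurred.
The untolled deadline — 4 years after 3 December 2004 — is 3 December 2008.
The pending criminal prosecution from 25 September 2007 to 23 November 2007 tolled the period for 59 days, extending the deadline to 31 January 2009.
Ekwueme filed on 2 December 2008, before the 31 January 2009 deadline, so the action is timely.

TIMELY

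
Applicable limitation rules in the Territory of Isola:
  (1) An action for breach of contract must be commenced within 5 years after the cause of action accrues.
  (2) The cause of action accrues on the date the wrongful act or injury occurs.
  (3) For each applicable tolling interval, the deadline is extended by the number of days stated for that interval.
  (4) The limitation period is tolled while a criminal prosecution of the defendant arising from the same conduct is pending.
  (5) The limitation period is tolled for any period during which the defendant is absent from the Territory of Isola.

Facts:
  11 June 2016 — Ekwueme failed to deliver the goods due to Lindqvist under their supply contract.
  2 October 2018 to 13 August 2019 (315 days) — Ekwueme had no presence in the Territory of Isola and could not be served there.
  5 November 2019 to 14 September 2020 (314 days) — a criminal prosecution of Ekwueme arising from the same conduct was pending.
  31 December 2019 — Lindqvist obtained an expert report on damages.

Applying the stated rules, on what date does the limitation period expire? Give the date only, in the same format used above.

2 March 2023

The claim accrued on 11 June 2016, when the wrongful act occurred.
5 years from 11 June 2016 is 11 June 2021.
The defendant's absence from the jurisdiction from 2 October 2018 to 13 August 2019 tolled the period for 315 days, extending the deadline to 22 April 2022.
The period was tolled for 314 days by the pending criminal prosecution (5 November 2019 to 14 September 2020), pushing the deadline to 2 March 2023.
The other events in the timeline have no effect on the limitation period under the stated rules.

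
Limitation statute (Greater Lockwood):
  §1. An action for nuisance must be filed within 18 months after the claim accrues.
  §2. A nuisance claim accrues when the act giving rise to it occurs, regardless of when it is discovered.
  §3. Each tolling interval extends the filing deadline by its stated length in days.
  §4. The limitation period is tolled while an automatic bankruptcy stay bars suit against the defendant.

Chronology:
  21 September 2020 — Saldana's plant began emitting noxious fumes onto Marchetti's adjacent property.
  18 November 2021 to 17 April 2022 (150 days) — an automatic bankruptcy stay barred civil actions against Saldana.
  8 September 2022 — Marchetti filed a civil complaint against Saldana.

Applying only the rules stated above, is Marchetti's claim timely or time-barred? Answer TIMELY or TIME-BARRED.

The claim accrued on 21 September 2020, when the wrongful act occurred.
The untolled deadline — 18 months after 21 September 2020 — is 21 March 2022.
The automatic bankruptcy stay from 18 November 2021 to 17 April 2022 tolled the period for 150 days, extending the deadline to 18 August 2022.
The 8 September 2022 filing falls after the 18 August 2022 deadline; the claim is time-barred.

TIME-BARRED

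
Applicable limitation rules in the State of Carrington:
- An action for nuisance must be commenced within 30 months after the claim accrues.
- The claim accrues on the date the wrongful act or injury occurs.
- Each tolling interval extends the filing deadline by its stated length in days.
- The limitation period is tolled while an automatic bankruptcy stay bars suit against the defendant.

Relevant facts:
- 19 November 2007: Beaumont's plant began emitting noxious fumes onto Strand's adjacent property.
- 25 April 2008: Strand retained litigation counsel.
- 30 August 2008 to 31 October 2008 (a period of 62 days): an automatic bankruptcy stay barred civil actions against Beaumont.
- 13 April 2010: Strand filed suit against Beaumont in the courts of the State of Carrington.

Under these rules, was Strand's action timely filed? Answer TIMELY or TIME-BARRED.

TIMELY

The claim accrued on 19 November 2007, when the wrongful act occurred.
Adding the 30 months base period to 19 November 2007 gives a deadline of 19 May 2010, before any tolling.
Because the automatic bankruptcy stay ran from 30 August 2008 to 31 October 2008, the deadline is extended by 62 days to 20 July 2010.
None of the other events listed affects the running of the period under the stated rules.
The 13 April 2010 filing precedes the 20 July 2010 deadline; the claim is timely.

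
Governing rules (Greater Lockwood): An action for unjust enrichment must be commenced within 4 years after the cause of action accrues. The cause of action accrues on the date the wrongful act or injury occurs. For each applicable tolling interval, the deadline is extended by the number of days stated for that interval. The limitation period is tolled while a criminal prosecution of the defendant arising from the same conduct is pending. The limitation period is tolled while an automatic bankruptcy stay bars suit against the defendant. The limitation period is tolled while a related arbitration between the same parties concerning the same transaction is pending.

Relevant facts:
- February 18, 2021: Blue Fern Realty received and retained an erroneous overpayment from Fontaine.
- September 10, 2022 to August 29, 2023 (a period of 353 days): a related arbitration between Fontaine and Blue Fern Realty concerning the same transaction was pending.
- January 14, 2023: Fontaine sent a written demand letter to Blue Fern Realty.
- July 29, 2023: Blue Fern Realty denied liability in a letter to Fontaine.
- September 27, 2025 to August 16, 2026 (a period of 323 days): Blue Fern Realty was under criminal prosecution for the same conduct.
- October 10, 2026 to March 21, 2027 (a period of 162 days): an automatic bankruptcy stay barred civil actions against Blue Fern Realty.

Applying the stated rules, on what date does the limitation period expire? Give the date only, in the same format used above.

The limitation period began to run on February 18, 2021.
The untolled deadline — 4 years after February 18, 2021 — is February 18, 2025.
Because the pending related arbitration ran from September 10, 2022 to August 29, 2023, the deadline is extended by 353 days to February 6, 2026.
The period was tolled for 323 days by the pending criminal prosecution (September 27, 2025 to August 16, 2026), pushing the deadline to December 26, 2026.
The automatic bankruptcy stay from October 10, 2026 to March 21, 2027 tolled the period for 162 days, extending the deadline to June 6, 2027.
The other events in the timeline have no effect on the limitation period under the stated rules.

June 6, 2027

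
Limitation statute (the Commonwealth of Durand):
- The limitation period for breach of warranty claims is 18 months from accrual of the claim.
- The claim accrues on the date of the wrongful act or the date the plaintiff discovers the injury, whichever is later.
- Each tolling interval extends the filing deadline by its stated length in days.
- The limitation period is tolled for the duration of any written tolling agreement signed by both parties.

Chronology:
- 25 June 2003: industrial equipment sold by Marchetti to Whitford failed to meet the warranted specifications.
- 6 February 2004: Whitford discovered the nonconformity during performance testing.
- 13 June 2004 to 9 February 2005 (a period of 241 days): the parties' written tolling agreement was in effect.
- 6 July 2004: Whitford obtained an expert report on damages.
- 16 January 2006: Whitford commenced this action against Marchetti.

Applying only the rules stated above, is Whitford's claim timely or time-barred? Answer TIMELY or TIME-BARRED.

Because discovery on 6 February 2004 post-dates the 25 June 2003 act, accrual under the later-of rule falls on 6 February 2004.
The untolled deadline — 18 months after 6 February 2004 — is 6 August 2005.
The period was tolled for 241 days by the written tolling agreement (13 June 2004 to 9 February 2005), pushing the deadline to 4 April 2006.
Nothing else in the chronology tolls or restarts the period.
The 16 January 2006 filing precedes the 4 April 2006 deadline; the claim is timely.

TIMELY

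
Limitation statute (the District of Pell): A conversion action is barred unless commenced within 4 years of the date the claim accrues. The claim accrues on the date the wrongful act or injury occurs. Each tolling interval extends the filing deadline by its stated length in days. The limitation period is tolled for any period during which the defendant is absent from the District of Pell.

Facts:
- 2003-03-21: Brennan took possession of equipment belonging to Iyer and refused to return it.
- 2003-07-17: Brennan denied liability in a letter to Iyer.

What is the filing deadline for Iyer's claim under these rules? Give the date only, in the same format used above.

2007-03-21

The claim accrued on 2003-03-21, the date of the act.
Adding the 4 years base period to 2003-03-21 gives a deadline of 2007-03-21, before any tolling.
Nothing else in the chronology tolls or restarts the period.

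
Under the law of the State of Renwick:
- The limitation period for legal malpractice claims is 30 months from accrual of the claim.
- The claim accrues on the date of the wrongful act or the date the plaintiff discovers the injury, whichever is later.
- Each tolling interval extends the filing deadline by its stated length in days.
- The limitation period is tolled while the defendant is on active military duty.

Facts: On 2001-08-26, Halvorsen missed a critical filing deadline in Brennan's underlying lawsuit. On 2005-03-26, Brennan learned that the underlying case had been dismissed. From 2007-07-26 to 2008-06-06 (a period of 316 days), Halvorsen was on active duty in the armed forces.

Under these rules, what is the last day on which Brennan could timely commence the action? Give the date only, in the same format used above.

2008-08-07

Taking the later of the act (2001-08-26) and discovery (2005-03-26), the claim accrued on 2005-03-26.
30 months from 2005-03-26 is 2007-09-26.
The defendant's active military service from 2007-07-26 to 2008-06-06 tolled the period for 316 days, extending the deadline to 2008-08-07.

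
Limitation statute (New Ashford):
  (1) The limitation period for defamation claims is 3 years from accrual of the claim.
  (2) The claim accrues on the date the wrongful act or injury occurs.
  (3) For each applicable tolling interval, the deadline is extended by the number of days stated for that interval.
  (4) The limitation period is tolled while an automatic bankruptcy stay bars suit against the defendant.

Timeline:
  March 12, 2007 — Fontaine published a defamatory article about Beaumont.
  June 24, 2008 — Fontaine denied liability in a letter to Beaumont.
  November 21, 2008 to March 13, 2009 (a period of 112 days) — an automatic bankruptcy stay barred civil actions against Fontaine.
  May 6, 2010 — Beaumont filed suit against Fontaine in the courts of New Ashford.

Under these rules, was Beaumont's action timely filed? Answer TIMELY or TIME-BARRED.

TIMELY

The claim accrued on March 12, 2007, the date of the act.
The untolled deadline — 3 years after March 12, 2007 — is March 12, 2010.
The period was tolled for 112 days by the automatic bankruptcy stay (November 21, 2008 to March 13, 2009), pushing the deadline to July 2, 2010.
The other events in the timeline have no effect on the limitation period under the stated rules.
Filing on May 6, 2010 beat the July 2, 2010 deadline — the action is timely.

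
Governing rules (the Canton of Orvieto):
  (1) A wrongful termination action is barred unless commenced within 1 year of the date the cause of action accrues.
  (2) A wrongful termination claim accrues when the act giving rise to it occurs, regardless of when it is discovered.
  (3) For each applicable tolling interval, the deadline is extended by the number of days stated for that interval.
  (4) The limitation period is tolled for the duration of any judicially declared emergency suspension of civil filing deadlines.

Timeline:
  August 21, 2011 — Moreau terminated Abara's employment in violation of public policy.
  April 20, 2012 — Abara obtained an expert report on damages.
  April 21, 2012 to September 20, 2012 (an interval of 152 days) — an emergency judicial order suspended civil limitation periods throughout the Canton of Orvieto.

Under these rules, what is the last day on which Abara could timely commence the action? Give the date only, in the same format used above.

January 20, 2013

The claim accrued on August 21, 2011, when the wrongful act occurred.
1 year from August 21, 2011 is August 21, 2012.
Because the emergency suspension of filing deadlines ran from April 21, 2012 to September 20, 2012, the deadline is extended by 152 days to January 20, 2013.
None of the other events listed affects the running of the period under the stated rules.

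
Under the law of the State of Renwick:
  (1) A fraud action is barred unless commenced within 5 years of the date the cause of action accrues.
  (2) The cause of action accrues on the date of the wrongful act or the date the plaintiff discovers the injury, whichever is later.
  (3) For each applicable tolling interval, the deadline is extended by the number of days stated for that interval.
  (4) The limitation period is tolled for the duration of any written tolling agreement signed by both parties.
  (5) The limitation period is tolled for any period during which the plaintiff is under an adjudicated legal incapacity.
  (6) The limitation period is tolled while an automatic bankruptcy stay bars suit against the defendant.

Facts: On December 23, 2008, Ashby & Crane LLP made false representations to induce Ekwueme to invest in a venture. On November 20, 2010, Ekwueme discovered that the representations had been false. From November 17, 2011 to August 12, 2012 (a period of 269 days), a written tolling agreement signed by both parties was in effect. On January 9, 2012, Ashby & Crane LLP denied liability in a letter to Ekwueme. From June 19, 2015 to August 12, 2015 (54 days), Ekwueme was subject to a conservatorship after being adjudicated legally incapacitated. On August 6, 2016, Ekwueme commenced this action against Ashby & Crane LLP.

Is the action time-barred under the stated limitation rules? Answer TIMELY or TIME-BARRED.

TIMELY

The claim accrued on November 20, 2010 — the later of the December 23, 2008 act and the November 20, 2010 discovery.
5 years from November 20, 2010 is November 20, 2015.
Because the written tolling agreement ran from November 17, 2011 to August 12, 2012, the deadline is extended by 269 days to August 15, 2016.
The plaintiff's legal incapacity from June 19, 2015 to August 12, 2015 tolled the period for 54 days, extending the deadline to October 8, 2016.
Nothing else in the chronology tolls or restarts the period.
Ekwueme filed on August 6, 2016, before the October 8, 2016 deadline, so the action is timely.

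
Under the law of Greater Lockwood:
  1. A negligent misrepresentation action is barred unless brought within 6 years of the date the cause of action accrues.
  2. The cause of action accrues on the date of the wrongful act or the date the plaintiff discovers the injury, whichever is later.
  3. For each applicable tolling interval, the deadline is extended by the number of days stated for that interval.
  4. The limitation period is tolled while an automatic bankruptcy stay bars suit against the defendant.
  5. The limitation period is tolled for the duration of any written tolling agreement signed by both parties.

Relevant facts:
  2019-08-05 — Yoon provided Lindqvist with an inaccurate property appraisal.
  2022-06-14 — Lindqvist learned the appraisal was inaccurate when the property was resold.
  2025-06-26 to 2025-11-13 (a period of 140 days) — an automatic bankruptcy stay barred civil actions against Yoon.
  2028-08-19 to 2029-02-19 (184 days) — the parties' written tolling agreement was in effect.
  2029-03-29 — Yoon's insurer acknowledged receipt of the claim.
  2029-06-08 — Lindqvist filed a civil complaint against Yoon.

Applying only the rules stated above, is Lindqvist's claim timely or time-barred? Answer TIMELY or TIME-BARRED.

Taking the later of the act (2019-08-05) and discovery (2022-06-14), the claim accrued on 2022-06-14.
The untolled deadline — 6 years after 2022-06-14 — is 2028-06-14.
Because the automatic bankruptcy stay ran from 2025-06-26 to 2025-11-13, the deadline is extended by 140 days to 2028-11-01.
The written tolling agreement from 2028-08-19 to 2029-02-19 tolled the period for 184 days, extending the deadline to 2029-05-04.
The other events in the timeline have no effect on the limitation period under the stated rules.
The 2029-06-08 filing falls after the 2029-05-04 deadline; the claim is time-barred.

TIME-BARRED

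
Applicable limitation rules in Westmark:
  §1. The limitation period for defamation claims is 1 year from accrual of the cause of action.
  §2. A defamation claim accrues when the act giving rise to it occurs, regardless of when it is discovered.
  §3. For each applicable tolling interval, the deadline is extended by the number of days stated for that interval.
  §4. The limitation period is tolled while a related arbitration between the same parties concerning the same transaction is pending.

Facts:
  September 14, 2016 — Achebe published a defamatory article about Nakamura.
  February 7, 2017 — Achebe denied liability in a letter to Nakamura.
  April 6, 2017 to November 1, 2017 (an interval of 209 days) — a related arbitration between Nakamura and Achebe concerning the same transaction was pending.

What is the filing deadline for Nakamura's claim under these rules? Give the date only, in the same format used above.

The limitation period began to run on September 14, 2016.
Adding the 1 year base period to September 14, 2016 gives a deadline of September 14, 2017, before any tolling.
The pending related arbitration from April 6, 2017 to November 1, 2017 tolled the period for 209 days, extending the deadline to April 11, 2018.
The other events in the timeline have no effect on the limitation period under the stated rules.

April 11, 2018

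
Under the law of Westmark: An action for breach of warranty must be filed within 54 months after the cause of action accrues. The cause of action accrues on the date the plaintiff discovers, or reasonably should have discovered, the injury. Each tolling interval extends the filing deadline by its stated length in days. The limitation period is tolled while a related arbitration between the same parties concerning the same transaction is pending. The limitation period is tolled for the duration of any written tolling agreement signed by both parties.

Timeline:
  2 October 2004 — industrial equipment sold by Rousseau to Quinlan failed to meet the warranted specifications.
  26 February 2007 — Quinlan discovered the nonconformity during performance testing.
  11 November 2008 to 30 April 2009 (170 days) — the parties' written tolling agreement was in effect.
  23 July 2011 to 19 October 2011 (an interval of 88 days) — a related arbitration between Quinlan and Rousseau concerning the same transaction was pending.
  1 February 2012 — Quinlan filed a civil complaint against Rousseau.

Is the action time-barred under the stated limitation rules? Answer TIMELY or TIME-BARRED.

TIMELY

Under the discovery rule, the claim accrued on 26 February 2007, when Quinlan discovered the injury — not on the 2 October 2004 date of the underlying act.
The untolled deadline — 54 months after 26 February 2007 — is 26 August 2011.
Because the written tolling agreement ran from 11 November 2008 to 30 April 2009, the deadline is extended by 170 days to 12 February 2012.
Because the pending related arbitration ran from 23 July 2011 to 19 October 2011, the deadline is extended by 88 days to 10 May 2012.
Quinlan filed on 1 February 2012, before the 10 May 2012 deadline, so the action is timely.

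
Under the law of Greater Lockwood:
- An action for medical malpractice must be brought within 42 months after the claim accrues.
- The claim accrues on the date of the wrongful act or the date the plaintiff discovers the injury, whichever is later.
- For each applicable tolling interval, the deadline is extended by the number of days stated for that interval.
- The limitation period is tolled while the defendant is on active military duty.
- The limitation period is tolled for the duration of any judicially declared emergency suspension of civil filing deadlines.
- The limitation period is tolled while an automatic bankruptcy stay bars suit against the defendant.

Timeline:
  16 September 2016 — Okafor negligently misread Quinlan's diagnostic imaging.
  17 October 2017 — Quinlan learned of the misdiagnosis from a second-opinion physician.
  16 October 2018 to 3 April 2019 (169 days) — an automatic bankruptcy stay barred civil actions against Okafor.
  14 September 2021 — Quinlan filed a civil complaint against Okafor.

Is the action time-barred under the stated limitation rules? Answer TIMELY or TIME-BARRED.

The claim accrued on 17 October 2017 — the later of the 16 September 2016 act and the 17 October 2017 discovery.
Adding the 42 months base period to 17 October 2017 gives a deadline of 17 April 2021, before any tolling.
Because the automatic bankruptcy stay ran from 16 October 2018 to 3 April 2019, the deadline is extended by 169 days to 3 October 2021.
Quinlan filed on 14 September 2021, before the 3 October 2021 deadline, so the action is timely.

TIMELY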